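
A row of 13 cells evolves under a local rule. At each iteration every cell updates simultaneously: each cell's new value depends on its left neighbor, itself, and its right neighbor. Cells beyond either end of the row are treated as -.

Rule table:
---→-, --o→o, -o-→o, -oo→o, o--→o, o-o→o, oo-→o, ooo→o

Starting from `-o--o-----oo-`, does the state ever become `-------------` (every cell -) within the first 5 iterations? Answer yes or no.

no

oooooo---oooo
ooooooo-ooooo
ooooooooooooo
ooooooooooooo  (fixed point — unchanged through iteration 5)
iteration 5 is ooooooooooooo, still not uniform -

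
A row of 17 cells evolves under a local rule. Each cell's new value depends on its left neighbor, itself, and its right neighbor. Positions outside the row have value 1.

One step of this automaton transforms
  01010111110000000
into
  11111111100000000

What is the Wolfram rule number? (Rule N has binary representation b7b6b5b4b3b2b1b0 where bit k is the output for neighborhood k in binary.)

172

position 6: 111 → 1  (bit 7 = 1)
position 9: 110 → 0  (bit 6 = 0)
position 0: 101 → 1  (bit 5 = 1)
position 10: 100 → 0  (bit 4 = 0)
position 5: 011 → 1  (bit 3 = 1)
position 1: 010 → 1  (bit 2 = 1)
position 16: 001 → 0  (bit 1 = 0)
position 11: 000 → 0  (bit 0 = 0)
bits b7..b0 = 10101100 = 172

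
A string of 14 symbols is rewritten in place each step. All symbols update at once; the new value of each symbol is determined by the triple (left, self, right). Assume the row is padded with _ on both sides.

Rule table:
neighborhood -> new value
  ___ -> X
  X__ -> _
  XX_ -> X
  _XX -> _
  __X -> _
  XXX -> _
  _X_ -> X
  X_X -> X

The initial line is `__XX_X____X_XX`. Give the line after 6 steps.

___XXX____X__X

step 1: X__XXX_XX_XX_X
step 2: X____XX_XX_XXX
step 3: X_XX__XX_XX__X
step 4: XX_X___XX_X__X
step 5: _XXX_X__XXX__X
step 6: ___XXX____X__X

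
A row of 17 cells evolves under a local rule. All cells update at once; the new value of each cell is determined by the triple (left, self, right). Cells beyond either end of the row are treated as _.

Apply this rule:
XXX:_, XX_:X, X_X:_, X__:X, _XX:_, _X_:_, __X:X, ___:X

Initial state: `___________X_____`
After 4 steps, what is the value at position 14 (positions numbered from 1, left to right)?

step 1: XXXXXXXXXXX_XXXXX
step 2: __________X_____X
step 3: XXXXXXXXXX_XXXXX_
step 4: _________X_____XX
position 14 holds _

_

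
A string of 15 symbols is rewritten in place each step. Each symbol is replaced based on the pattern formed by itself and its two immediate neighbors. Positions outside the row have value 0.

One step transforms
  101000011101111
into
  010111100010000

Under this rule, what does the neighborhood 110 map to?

0

At position 9 the neighborhood is 110; the next row has 0 there.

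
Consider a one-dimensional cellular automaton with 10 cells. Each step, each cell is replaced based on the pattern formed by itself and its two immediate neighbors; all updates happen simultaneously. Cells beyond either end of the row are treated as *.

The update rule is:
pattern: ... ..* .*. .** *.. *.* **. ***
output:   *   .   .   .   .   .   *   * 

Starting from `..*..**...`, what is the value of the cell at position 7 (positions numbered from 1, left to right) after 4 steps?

.

......*.*.
.****.....
..***.***.
...**..**.
position 7 holds .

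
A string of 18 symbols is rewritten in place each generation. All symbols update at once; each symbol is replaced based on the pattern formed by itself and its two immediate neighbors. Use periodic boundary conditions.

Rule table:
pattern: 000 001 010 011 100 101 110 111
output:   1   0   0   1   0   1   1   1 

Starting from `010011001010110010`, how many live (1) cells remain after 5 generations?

17

000011000101110000
111011010011110111
111111100011111111
111111101011111111
111111110111111111
count of 1: 17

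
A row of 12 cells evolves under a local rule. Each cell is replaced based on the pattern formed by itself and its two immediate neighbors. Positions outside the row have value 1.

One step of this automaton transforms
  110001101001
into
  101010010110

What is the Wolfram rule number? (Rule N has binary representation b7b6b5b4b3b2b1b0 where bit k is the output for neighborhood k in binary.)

position 0: 111 → 1  (bit 7 = 1)
position 1: 110 → 0  (bit 6 = 0)
position 7: 101 → 1  (bit 5 = 1)
position 2: 100 → 1  (bit 4 = 1)
position 5: 011 → 0  (bit 3 = 0)
position 8: 010 → 0  (bit 2 = 0)
position 4: 001 → 1  (bit 1 = 1)
position 3: 000 → 0  (bit 0 = 0)
bits b7..b0 = 10110010 = 178

178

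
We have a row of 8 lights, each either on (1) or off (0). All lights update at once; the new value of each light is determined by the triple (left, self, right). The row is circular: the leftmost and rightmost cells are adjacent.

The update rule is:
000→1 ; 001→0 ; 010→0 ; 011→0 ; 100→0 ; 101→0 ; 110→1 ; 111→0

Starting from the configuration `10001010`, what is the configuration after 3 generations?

00100000
10001111
10100000

10100000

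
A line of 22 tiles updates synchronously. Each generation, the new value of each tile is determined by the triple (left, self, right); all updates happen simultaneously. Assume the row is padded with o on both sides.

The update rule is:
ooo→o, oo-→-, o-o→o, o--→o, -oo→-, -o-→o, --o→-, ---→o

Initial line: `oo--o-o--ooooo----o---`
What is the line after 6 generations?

o-o-oooo--ooo-ooo-ooo-
-ooo-oo-o--o-o-o-o-o-o
o-o-o--ooo-oooooooooo-
-ooooo--o-o-oooooooo-o
o-ooo-o-oooo-oooooo-o-
-o-o-ooo-oo-o-oooo-ooo

-o-o-ooo-oo-o-oooo-ooo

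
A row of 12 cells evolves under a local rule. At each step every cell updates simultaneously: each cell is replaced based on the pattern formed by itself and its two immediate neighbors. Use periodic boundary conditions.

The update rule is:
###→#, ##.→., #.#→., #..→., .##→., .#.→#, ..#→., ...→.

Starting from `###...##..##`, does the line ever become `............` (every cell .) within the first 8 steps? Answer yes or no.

##.........#
#...........
#...........  (fixed point — unchanged through step 8)
step 8 is #..........., still not uniform .

no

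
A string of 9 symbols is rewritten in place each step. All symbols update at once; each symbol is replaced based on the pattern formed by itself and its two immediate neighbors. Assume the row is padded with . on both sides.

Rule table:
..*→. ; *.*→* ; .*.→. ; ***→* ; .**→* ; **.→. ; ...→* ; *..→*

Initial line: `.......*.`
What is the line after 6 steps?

*.*.**.*.

******..*
*****.*..
****.*.**
***.*.**.
**.*.**.*
*.*.**.*.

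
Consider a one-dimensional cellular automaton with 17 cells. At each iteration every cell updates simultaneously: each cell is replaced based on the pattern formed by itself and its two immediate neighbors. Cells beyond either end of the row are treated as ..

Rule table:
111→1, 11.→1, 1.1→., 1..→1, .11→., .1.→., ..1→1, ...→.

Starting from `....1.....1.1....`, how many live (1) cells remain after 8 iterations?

...1.1...1...1...
..1...1.1.1.1.1..
.1.1.1.........1.
1.....1.......1.1
.1...1.1.....1...
1.1.1...1...1.1..
.....1.1.1.1...1.
....1.......1.1.1
count of 1: 4

4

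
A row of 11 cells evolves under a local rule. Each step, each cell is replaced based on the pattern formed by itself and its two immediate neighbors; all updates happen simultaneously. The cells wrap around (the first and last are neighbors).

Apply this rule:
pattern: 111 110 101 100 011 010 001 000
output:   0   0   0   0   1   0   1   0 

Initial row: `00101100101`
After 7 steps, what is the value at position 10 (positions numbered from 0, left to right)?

0

step 1: 01001001000
step 2: 10010010000
step 3: 00100100001
step 4: 01001000010
step 5: 10010000100
step 6: 00100001001
step 7: 01000010010
position 10 holds 0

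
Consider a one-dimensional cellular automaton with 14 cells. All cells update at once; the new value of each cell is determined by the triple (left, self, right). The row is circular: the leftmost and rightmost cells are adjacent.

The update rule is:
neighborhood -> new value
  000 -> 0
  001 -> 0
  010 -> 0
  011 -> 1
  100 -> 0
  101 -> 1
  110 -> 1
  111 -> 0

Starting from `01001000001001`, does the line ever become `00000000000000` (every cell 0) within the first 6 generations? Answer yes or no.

yes

10000000000000
00000000000000
all cells are 0 at generation 2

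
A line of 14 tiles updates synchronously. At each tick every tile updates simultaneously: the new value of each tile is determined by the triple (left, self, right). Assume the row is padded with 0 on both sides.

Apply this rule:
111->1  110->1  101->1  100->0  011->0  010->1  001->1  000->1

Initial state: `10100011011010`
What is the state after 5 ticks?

11101101101110
01110110110110
10111011011010
11011101101110
01101110110110

01101110110110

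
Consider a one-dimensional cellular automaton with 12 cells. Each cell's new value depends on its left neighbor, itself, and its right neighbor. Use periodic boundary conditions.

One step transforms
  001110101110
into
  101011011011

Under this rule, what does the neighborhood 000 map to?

1

At position 0 the neighborhood is 000; the next row has 1 there.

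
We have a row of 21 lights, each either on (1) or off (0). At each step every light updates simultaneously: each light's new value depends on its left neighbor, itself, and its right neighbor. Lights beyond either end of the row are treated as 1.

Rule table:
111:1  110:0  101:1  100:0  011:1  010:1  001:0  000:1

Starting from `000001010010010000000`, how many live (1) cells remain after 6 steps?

14

011101110010010111110
111011100010011111101
110111001010011111011
101110001110011110111
011100101100011101111
111000111001011011111
count of 1: 14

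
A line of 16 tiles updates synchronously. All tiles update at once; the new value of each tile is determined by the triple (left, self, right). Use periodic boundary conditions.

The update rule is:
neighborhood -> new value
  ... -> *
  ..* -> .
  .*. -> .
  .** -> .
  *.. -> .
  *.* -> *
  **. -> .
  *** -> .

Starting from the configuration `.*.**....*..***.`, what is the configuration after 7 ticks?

tick 1: ..*...**........
tick 2: *...*....*******
tick 3: ..*...**........  (repeats tick 1; period 2)
tick 7: ..*...**........

..*...**........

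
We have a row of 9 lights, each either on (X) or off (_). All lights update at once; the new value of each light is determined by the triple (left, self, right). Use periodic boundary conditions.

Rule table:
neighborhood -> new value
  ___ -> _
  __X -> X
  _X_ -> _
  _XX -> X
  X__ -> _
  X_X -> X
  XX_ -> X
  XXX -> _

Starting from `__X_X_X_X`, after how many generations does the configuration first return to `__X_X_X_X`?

9

_X_X_X_X_
X_X_X_X__
_X_X_X__X
X_X_X__X_
_X_X__X_X
X_X__X_X_
_X__X_X_X
X__X_X_X_
__X_X_X_X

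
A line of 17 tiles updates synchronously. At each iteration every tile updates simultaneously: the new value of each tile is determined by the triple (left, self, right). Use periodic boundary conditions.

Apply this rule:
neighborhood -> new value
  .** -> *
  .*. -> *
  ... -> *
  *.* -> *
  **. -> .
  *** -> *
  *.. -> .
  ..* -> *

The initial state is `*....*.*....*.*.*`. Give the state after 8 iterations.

iteration 1: ..******.********
iteration 2: .******.********.
iteration 3: ******.********..
iteration 4: *****.********..*
iteration 5: ****.********..**
iteration 6: ***.********..***
iteration 7: **.********..****
iteration 8: *.********..*****

*.********..*****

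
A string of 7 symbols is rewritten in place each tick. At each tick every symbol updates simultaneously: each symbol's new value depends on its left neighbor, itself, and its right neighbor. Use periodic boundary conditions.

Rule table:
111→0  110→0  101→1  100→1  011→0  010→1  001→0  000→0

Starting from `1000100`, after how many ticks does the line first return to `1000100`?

1100110
0010001
1011001
0100100
0110110
0001001
1001101
0100010
0110011
1001000
1101100
0010010
0011011
1000100

14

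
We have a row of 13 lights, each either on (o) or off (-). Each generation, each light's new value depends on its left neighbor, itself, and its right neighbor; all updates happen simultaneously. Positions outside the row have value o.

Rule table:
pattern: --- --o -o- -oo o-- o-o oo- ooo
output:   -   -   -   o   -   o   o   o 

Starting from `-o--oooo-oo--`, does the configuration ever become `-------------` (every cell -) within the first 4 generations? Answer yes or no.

generation 1: o---ooooooo--
generation 2: o---ooooooo--  (fixed point — unchanged through generation 4)
generation 4 is o---ooooooo--, still not uniform -

no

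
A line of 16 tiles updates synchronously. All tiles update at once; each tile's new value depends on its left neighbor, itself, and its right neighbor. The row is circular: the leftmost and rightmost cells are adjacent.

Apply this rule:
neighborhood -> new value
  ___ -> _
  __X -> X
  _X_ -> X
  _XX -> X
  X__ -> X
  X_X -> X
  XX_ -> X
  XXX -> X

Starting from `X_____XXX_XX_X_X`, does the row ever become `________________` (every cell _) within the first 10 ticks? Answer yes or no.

XX___XXXXXXXXXXX
XXX_XXXXXXXXXXXX
XXXXXXXXXXXXXXXX
XXXXXXXXXXXXXXXX  (fixed point — unchanged through tick 10)
tick 10 is XXXXXXXXXXXXXXXX, still not uniform _

no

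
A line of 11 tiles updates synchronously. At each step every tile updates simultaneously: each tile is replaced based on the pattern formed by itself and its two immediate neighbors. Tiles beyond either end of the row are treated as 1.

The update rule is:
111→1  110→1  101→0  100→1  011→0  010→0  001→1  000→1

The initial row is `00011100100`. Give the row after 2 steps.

11101111011
11100111001

11100111001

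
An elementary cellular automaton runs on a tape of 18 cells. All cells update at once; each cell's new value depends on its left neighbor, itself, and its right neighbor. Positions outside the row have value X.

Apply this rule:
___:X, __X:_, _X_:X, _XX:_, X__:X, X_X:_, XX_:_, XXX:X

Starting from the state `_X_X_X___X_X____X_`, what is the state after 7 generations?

generation 1: _X_X_XXX_X_XXXX_X_
generation 2: _X_X__X__X__XX__X_
generation 3: _X_XX_XX_XX___X_X_
generation 4: _X_________XX_X_X_
generation 5: _XXXXXXXXX____X_X_
generation 6: __XXXXXXX_XXX_X_X_
generation 7: X__XXXXX___X__X_X_

X__XXXXX___X__X_X_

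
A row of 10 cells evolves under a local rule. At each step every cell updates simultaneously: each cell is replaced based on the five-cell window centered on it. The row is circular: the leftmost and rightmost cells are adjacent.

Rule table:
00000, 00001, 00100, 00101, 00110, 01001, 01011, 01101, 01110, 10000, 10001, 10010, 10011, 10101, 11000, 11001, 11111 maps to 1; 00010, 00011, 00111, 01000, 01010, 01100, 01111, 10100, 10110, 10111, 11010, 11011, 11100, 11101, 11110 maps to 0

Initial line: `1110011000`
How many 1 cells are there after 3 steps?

step 1: 0101110110
step 2: 1110100001
step 3: 0000001100
count of 1: 2

2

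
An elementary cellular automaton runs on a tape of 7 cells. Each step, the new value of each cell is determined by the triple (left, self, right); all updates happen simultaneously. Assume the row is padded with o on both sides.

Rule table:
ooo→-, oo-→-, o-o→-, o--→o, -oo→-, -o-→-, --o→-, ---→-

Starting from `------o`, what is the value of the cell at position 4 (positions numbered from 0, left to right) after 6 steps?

step 1: o------
step 2: -o-----
step 3: --o----
step 4: o--o---
step 5: -o--o--
step 6: --o--o-
position 4 holds -

-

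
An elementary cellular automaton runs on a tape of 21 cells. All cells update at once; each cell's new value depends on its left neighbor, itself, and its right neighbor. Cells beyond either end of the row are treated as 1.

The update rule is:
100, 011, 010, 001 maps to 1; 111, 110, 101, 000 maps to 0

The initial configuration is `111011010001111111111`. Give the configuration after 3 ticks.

011100001110110000011

000010011011000000000
100111110010100000001
011100001110110000011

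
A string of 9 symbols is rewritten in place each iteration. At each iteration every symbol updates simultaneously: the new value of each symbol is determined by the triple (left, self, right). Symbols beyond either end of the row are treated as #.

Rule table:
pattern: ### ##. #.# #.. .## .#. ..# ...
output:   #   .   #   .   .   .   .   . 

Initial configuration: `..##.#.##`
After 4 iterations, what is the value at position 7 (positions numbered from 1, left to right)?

....#.#.#
.....#.#.
......#.#
.......#.
position 7 holds .

.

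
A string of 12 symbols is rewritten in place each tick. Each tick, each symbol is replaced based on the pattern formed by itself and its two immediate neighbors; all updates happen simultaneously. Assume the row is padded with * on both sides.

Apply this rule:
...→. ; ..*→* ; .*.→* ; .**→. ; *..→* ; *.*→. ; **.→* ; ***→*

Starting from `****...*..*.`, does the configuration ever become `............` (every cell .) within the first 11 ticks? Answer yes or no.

no

*****.*****.
*****..****.
*******.***.
*******..**.
*********.*.
*********.*.  (fixed point — unchanged through tick 11)
tick 11 is *********.*., still not uniform .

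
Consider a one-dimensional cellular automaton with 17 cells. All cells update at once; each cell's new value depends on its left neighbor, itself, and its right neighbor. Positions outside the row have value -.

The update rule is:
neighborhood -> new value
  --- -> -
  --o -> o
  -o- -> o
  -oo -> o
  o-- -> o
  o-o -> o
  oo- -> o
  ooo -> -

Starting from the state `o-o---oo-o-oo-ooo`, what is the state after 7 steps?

ooooooo------oooo

oooo-oooooooooo-o
o--ooo--------ooo
oooo-oo------oo-o
o--ooooo----ooooo
oooo---oo--oo---o
o--oo-oooooooo-oo
ooooooo------oooo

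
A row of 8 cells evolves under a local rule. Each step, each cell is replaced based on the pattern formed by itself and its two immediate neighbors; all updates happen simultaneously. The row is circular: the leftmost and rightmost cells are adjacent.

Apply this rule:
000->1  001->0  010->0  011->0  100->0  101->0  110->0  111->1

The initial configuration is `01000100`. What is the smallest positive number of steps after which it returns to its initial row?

2

step 1: 00010001
step 2: 01000100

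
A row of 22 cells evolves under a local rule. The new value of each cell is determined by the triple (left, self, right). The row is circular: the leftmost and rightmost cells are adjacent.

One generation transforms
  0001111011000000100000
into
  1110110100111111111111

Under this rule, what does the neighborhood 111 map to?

At position 4 the neighborhood is 111; the next row has 1 there.

1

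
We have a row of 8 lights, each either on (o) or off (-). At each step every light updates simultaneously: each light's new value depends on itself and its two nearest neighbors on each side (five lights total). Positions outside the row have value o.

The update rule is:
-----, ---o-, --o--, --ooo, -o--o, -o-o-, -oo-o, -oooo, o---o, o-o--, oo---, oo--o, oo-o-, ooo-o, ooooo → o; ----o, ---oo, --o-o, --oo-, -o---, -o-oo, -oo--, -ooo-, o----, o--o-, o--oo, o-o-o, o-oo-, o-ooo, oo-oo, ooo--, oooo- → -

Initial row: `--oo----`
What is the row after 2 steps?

o---o---
-oooo-o-

-oooo-o-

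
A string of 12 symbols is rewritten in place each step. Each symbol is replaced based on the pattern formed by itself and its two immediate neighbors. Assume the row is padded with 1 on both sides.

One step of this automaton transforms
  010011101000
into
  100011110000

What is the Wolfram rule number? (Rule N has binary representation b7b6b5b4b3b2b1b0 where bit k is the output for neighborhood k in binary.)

232

position 5: 111 → 1  (bit 7 = 1)
position 6: 110 → 1  (bit 6 = 1)
position 0: 101 → 1  (bit 5 = 1)
position 2: 100 → 0  (bit 4 = 0)
position 4: 011 → 1  (bit 3 = 1)
position 1: 010 → 0  (bit 2 = 0)
position 3: 001 → 0  (bit 1 = 0)
position 10: 000 → 0  (bit 0 = 0)
bits b7..b0 = 11101000 = 232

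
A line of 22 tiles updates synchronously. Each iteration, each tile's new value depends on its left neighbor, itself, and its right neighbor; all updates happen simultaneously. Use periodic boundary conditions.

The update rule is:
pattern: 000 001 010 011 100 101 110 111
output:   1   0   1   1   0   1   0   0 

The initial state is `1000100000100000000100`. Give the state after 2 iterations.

1111111001111000001100

1010101110101111110100
1111111001111000001100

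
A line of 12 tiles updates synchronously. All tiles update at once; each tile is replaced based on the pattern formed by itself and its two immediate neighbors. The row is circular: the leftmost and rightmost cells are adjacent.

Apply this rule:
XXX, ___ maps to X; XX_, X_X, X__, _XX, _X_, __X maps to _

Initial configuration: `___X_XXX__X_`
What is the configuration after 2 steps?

___XX___XXX_

step 1: XX____X_____
step 2: ___XX___XXX_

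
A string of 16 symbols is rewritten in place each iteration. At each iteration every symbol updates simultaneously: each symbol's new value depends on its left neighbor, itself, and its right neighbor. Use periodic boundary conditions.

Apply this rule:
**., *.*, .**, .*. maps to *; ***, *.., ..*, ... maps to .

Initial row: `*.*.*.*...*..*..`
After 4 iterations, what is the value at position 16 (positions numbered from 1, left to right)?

.

*******...*..*..
*.....*...*..*..
*.....*...*..*..  (fixed point — unchanged through iteration 4)
position 16 holds .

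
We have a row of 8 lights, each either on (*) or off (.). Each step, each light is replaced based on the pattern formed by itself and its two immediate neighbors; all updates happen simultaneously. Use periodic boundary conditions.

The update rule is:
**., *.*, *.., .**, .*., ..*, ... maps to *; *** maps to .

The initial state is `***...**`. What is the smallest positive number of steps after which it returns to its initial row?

step 1: ..*****.
step 2: ***...**

2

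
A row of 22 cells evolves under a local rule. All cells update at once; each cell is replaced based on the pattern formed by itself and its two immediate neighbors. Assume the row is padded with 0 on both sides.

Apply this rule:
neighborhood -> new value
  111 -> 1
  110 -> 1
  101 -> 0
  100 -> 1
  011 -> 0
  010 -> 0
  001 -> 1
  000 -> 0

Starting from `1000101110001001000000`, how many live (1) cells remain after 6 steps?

7

0101000111010110100000
1000101011000010010000
0101000001100101101000
1000100010111000100100
0101010100011101011010
1000000010101100001001
count of 1: 7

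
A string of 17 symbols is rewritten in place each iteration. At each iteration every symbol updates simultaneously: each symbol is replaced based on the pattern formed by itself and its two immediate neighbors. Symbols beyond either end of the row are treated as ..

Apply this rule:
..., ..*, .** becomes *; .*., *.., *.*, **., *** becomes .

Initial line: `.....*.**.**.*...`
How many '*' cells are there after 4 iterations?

*****..*..*....**
*.....*..*..****.
..****..*..**....
***....*..**..***
count of *: 9

9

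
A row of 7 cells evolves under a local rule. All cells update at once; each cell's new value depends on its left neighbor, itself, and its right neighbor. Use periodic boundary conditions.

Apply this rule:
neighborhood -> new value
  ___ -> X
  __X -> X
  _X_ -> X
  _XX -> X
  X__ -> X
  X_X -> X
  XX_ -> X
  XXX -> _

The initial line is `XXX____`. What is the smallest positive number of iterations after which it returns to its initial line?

X_XXXXX
XXX____

2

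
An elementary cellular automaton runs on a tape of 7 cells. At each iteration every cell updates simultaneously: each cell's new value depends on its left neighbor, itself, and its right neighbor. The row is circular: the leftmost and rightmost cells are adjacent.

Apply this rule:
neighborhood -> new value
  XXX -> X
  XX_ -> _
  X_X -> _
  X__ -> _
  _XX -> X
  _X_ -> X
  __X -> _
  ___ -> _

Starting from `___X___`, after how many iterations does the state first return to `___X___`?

___X___

1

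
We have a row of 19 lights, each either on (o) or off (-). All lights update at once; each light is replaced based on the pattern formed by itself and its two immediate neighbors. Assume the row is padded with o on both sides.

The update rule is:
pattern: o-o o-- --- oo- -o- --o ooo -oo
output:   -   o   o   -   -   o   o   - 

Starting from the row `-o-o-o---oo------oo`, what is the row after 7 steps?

o---o---oo-ooo--ooo

------ooo--oooooo-o
oooooo-o-oo-oooo---
ooooo--------oo-ooo
oooo-oooooooo----oo
ooo---oooooo-oooo-o
oo-ooo-oooo---oo---
o---o---oo-ooo--ooo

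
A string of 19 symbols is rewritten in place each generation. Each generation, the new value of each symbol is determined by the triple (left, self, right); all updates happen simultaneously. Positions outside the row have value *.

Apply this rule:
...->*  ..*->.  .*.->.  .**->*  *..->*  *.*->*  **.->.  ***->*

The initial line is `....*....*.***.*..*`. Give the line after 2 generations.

generation 1: ***..***..***.*.*.*
generation 2: **.*.**.*.**.*.*.**

**.*.**.*.**.*.*.**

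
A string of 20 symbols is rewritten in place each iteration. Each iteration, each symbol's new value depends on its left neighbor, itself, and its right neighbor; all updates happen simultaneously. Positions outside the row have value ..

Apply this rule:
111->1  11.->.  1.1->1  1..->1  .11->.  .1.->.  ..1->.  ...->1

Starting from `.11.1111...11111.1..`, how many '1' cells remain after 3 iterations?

...1.11.11..111.1.11
11..1..1..1..1.1.1..
..1..1..1..1..1.1.11
count of 1: 8

8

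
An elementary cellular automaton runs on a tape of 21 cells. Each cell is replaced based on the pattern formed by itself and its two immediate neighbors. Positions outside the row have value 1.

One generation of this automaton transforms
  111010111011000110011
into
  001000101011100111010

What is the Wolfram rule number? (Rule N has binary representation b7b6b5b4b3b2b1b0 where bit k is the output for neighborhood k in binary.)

88

position 0: 111 → 0  (bit 7 = 0)
position 2: 110 → 1  (bit 6 = 1)
position 3: 101 → 0  (bit 5 = 0)
position 12: 100 → 1  (bit 4 = 1)
position 6: 011 → 1  (bit 3 = 1)
position 4: 010 → 0  (bit 2 = 0)
position 14: 001 → 0  (bit 1 = 0)
position 13: 000 → 0  (bit 0 = 0)
bits b7..b0 = 01011000 = 88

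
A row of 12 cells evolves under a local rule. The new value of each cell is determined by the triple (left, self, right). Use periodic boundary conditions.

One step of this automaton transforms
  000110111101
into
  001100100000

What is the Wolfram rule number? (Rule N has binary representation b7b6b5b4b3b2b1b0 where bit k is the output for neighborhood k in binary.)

10

position 7: 111 → 0  (bit 7 = 0)
position 4: 110 → 0  (bit 6 = 0)
position 5: 101 → 0  (bit 5 = 0)
position 0: 100 → 0  (bit 4 = 0)
position 3: 011 → 1  (bit 3 = 1)
position 11: 010 → 0  (bit 2 = 0)
position 2: 001 → 1  (bit 1 = 1)
position 1: 000 → 0  (bit 0 = 0)
bits b7..b0 = 00001010 = 10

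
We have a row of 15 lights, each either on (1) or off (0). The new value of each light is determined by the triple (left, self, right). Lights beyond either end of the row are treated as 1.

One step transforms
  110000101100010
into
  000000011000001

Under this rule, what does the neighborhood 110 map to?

At position 1 the neighborhood is 110; the next row has 0 there.

0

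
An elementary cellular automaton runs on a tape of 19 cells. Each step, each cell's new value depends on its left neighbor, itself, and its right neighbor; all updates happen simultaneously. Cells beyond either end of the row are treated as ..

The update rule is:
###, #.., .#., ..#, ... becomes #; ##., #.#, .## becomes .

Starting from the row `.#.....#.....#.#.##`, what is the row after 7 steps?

#####.##.###.####.#

##############.#...
.############..####
#.##########.##.##.
#..########.......#
###.######.########
.#...####...######.
#####.##.###.####.#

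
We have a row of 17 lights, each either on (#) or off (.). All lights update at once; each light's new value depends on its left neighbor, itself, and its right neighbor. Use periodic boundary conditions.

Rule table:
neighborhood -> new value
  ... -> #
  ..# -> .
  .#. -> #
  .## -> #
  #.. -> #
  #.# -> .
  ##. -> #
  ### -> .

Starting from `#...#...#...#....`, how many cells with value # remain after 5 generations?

###.###.###.####.
#.#.#.#.#.#.#..#.
#.#.#.#.#.#.##.#.
#.#.#.#.#.#.##.#.  (fixed point — unchanged through generation 5)
count of #: 9

9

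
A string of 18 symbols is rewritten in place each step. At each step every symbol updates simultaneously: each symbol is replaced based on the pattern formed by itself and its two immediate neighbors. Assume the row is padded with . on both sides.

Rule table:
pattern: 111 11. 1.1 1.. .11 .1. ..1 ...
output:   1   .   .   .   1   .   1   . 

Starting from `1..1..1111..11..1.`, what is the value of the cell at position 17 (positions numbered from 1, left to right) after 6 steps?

..1..1111..11..1..
.1..1111..11..1...
1..1111..11..1....
..1111..11..1.....
.1111..11..1......
1111..11..1.......
position 17 holds .

.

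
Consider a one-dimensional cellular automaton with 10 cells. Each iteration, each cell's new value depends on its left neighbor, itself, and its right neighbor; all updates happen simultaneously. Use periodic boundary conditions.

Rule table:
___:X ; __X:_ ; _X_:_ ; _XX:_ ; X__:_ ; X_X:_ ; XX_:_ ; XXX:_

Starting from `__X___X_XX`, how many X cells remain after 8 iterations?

7

____X_____
XXX___XXXX
____X_____  (repeats iteration 1; period 2)
iteration 8: XXX___XXXX
count of X: 7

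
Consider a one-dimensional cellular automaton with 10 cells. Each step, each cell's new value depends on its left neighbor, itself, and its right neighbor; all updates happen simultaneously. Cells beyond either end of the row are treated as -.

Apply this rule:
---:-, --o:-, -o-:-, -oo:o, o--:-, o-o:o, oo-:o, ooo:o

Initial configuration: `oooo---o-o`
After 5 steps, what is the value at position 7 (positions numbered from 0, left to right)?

-

oooo----o-
oooo------
oooo------  (fixed point — unchanged through step 5)
position 7 holds -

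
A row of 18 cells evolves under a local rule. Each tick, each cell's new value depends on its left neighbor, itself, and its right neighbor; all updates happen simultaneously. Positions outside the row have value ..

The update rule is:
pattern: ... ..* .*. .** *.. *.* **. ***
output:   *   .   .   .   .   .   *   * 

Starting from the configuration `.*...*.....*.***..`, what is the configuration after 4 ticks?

...*...***....**.*
**...*..**.**..*..
.*.*.....*..*....*
.....***......**..

.....***......**..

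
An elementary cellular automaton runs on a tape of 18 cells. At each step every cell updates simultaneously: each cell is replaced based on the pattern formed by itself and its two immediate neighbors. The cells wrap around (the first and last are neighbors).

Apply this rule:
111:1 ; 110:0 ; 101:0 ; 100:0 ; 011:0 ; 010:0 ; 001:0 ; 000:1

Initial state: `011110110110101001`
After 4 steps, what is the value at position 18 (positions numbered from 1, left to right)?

0

001100000000000000
100001111111111111
001100111111111111
000000011111111110
position 18 holds 0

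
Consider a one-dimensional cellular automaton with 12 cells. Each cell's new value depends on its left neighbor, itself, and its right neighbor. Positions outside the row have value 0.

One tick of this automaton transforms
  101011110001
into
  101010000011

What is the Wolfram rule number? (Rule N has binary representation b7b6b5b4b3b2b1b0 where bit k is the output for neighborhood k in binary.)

14

position 5: 111 → 0  (bit 7 = 0)
position 7: 110 → 0  (bit 6 = 0)
position 1: 101 → 0  (bit 5 = 0)
position 8: 100 → 0  (bit 4 = 0)
position 4: 011 → 1  (bit 3 = 1)
position 0: 010 → 1  (bit 2 = 1)
position 10: 001 → 1  (bit 1 = 1)
position 9: 000 → 0  (bit 0 = 0)
bits b7..b0 = 00001110 = 14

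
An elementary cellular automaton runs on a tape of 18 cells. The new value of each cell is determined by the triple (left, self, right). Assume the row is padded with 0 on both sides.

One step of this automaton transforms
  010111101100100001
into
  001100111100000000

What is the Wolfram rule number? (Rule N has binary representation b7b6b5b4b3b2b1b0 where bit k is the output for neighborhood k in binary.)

position 4: 111 → 0  (bit 7 = 0)
position 6: 110 → 1  (bit 6 = 1)
position 2: 101 → 1  (bit 5 = 1)
position 10: 100 → 0  (bit 4 = 0)
position 3: 011 → 1  (bit 3 = 1)
position 1: 010 → 0  (bit 2 = 0)
position 0: 001 → 0  (bit 1 = 0)
position 14: 000 → 0  (bit 0 = 0)
bits b7..b0 = 01101000 = 104

104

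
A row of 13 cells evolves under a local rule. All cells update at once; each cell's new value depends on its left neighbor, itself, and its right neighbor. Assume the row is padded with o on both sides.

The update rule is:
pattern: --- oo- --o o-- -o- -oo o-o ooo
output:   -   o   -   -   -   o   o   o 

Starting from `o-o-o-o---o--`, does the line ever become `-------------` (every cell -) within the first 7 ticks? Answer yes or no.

no

oo-o-o-------
ooo-o--------
oooo---------
oooo---------  (fixed point — unchanged through tick 7)
tick 7 is oooo---------, still not uniform -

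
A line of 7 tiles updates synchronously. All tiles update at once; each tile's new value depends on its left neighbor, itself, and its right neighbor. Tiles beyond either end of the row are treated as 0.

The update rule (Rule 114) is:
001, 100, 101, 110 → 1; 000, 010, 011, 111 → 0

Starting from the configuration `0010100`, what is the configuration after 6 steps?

0101010
1010101
0101010  (repeats step 1; period 2)
step 6: 1010101

1010101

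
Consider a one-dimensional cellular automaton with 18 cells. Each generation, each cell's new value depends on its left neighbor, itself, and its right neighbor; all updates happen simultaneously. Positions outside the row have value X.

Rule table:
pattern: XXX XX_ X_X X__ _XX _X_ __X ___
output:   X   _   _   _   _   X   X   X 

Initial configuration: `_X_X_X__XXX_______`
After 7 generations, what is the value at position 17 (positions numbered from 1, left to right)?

generation 1: _X_X_X_X_X__XXXXXX
generation 2: _X_X_X_X_X_X_XXXXX
generation 3: _X_X_X_X_X_X__XXXX
generation 4: _X_X_X_X_X_X_X_XXX
generation 5: _X_X_X_X_X_X_X__XX
generation 6: _X_X_X_X_X_X_X_X_X
generation 7: _X_X_X_X_X_X_X_X__
position 17 holds _

_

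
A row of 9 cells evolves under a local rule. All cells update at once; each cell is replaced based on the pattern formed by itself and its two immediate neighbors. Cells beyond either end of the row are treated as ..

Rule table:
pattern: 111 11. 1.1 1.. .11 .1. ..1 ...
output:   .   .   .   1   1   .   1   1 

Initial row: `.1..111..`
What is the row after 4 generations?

1..1..11.

1.111..11
..1..111.
11.111..1
1..1..11.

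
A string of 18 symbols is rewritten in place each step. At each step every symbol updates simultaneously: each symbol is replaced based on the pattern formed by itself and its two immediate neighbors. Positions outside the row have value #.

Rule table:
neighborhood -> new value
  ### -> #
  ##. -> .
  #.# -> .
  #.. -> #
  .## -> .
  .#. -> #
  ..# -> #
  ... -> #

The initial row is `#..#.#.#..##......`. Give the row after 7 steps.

.###.#.###..######
..#..#..#.##.#####
#########.....####
########.#####.###
#######...###...##
######.###.#.###.#
#####...#..#..#...

#####...#..#..#...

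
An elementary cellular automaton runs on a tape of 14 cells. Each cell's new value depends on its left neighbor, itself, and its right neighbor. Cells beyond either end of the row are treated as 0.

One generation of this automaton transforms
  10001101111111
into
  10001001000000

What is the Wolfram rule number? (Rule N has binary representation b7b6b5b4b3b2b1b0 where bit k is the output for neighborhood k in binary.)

position 8: 111 → 0  (bit 7 = 0)
position 5: 110 → 0  (bit 6 = 0)
position 6: 101 → 0  (bit 5 = 0)
position 1: 100 → 0  (bit 4 = 0)
position 4: 011 → 1  (bit 3 = 1)
position 0: 010 → 1  (bit 2 = 1)
position 3: 001 → 0  (bit 1 = 0)
position 2: 000 → 0  (bit 0 = 0)
bits b7..b0 = 00001100 = 12

12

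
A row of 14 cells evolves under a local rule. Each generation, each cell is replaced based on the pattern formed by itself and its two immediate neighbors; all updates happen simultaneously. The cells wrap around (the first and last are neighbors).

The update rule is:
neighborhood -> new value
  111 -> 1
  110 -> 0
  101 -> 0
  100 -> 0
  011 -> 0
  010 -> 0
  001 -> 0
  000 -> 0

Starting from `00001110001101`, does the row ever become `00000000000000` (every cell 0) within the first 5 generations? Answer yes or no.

yes

00000100000000
00000000000000
all cells are 0 at generation 2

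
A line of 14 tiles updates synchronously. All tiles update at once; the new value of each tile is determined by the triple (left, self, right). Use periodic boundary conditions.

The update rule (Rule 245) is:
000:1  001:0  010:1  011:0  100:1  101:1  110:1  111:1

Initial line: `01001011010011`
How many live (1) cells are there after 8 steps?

10

11101101111001
11110110111100
01111011011110
00111101101111
10011110110111
11001111011011
11100111101101
11110011110110
count of 1: 10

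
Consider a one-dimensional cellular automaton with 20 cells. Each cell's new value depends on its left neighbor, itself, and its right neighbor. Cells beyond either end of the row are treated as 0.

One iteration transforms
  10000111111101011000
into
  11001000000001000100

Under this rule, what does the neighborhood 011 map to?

0

At position 5 the neighborhood is 011; the next row has 0 there.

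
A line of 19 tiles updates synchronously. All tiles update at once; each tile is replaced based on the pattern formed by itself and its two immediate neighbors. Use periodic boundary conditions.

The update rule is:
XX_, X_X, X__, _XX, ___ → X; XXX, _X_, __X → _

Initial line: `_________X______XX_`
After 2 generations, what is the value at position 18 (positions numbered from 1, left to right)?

XXXXXXXX__XXXXX_XXX
_______XX_X___XXX__
position 18 holds _

_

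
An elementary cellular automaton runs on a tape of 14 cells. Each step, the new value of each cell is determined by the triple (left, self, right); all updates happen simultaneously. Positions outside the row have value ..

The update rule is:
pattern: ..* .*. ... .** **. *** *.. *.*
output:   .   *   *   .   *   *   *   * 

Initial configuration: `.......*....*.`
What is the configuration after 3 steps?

..******.*****

step 1: ******.****.**
step 2: .******.****.*
step 3: ..******.*****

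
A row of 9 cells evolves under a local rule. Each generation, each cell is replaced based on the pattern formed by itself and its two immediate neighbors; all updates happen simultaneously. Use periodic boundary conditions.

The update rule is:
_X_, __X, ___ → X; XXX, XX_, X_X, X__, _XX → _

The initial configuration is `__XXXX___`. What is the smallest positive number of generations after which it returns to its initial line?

generation 1: XX_____XX
generation 2: ___XXXX__
generation 3: XXX_____X
generation 4: ____XXXX_
generation 5: XXXX_____
generation 6: _____XXXX
generation 7: _XXXX____
generation 8: X_____XXX
generation 9: __XXXX___

9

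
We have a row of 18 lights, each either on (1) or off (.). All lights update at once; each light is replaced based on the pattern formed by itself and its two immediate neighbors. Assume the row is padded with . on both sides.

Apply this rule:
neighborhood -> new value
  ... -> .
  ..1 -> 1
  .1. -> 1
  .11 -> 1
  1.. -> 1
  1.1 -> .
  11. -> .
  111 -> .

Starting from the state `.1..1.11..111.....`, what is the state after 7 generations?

11111.1.111..1....
1.....1.1..1111...
11...11.1111...1..
1.1.11..1...1.111.
1.1.1.1111.11.1..1
1.1.1.1....1..1111
1.1.1.11..11111...

1.1.1.11..11111...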